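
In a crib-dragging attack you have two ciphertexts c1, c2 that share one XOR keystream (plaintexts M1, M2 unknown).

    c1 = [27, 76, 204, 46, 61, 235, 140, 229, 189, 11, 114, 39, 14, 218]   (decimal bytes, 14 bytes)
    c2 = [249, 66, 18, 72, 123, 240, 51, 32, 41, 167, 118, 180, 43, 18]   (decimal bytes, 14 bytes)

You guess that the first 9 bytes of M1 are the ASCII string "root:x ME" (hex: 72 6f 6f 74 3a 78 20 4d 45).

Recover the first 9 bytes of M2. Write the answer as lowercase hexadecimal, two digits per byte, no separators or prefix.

First, c1 ⊕ c2 = (M1 ⊕ K) ⊕ (M2 ⊕ K) = M1 ⊕ M2, so the key drops out. Then M2 = (M1 ⊕ M2) ⊕ M1 over the first 9 bytes.
byte 0: (1b xor f9) xor 72 = e2 xor 72 = 90
byte 1: (4c xor 42) xor 6f = 0e xor 6f = 61
byte 2: (cc xor 12) xor 6f = de xor 6f = b1
byte 3: (2e xor 48) xor 74 = 66 xor 74 = 12
byte 4: (3d xor 7b) xor 3a = 46 xor 3a = 7c
byte 5: (eb xor f0) xor 78 = 1b xor 78 = 63
byte 6: (8c xor 33) xor 20 = bf xor 20 = 9f
byte 7: (e5 xor 20) xor 4d = c5 xor 4d = 88
byte 8: (bd xor 29) xor 45 = 94 xor 45 = d1

9061b1127c639f88d1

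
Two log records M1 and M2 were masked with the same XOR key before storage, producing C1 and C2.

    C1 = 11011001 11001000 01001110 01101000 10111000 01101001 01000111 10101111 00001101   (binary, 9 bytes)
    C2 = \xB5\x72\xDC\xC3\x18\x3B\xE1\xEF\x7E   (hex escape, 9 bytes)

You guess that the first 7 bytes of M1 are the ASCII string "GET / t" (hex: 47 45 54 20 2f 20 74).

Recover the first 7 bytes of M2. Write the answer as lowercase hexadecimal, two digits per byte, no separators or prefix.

2bffc68b8f72d2

First, C1 ⊕ C2 = (M1 ⊕ K) ⊕ (M2 ⊕ K) = M1 ⊕ M2, so the key drops out. Then M2 = (M1 ⊕ M2) ⊕ M1 over the first 7 bytes.
byte 0: (d9 XOR b5) XOR 47 = 6c XOR 47 = 2b
byte 1: (c8 XOR 72) XOR 45 = ba XOR 45 = ff
byte 2: (4e XOR dc) XOR 54 = 92 XOR 54 = c6
byte 3: (68 XOR c3) XOR 20 = ab XOR 20 = 8b
byte 4: (b8 XOR 18) XOR 2f = a0 XOR 2f = 8f
byte 5: (69 XOR 3b) XOR 20 = 52 XOR 20 = 72
byte 6: (47 XOR e1) XOR 74 = a6 XOR 74 = d2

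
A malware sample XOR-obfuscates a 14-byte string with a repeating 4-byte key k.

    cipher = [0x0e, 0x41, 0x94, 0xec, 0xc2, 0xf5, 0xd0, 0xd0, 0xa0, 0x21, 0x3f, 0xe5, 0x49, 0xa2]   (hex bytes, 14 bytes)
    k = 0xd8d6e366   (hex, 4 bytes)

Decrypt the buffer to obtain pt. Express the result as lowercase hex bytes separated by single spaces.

d6 97 77 8a 1a 23 33 b6 78 f7 dc 83 91 74

The 4-byte key repeats, so the effective keystream is d8 d6 e3 66 d8 d6 e3 66 d8 d6 e3 66 d8 d6.
byte 0: 0e XOR d8 = d6
byte 1: 41 XOR d6 = 97
byte 2: 94 XOR e3 = 77
byte 3: ec XOR 66 = 8a
byte 4: c2 XOR d8 = 1a
byte 5: f5 XOR d6 = 23
byte 6: d0 XOR e3 = 33
byte 7: d0 XOR 66 = b6
byte 8: a0 XOR d8 = 78
byte 9: 21 XOR d6 = f7
byte 10: 3f XOR e3 = dc
byte 11: e5 XOR 66 = 83
byte 12: 49 XOR d8 = 91
byte 13: a2 XOR d6 = 74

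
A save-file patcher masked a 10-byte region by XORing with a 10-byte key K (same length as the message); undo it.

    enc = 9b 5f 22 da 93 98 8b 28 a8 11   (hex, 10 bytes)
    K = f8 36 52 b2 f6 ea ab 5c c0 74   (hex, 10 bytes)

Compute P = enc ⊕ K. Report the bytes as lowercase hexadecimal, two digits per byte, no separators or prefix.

byte 0: 10011011 ^ 11111000 = 01100011
byte 1: 01011111 ^ 00110110 = 01101001
byte 2: 00100010 ^ 01010010 = 01110000
byte 3: 11011010 ^ 10110010 = 01101000
byte 4: 10010011 ^ 11110110 = 01100101
byte 5: 10011000 ^ 11101010 = 01110010
byte 6: 10001011 ^ 10101011 = 00100000
byte 7: 00101000 ^ 01011100 = 01110100
byte 8: 10101000 ^ 11000000 = 01101000
byte 9: 00010001 ^ 01110100 = 01100101

63697068657220746865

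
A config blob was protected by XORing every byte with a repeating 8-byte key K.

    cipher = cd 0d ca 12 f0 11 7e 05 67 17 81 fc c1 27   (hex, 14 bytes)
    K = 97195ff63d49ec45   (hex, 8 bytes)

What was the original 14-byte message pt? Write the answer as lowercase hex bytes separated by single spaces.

The 8-byte key repeats, so the effective keystream is 97 19 5f f6 3d 49 ec 45 97 19 5f f6 3d 49.
byte 0: 11001101 ⊕ 10010111 = 01011010
byte 1: 00001101 ⊕ 00011001 = 00010100
byte 2: 11001010 ⊕ 01011111 = 10010101
byte 3: 00010010 ⊕ 11110110 = 11100100
byte 4: 11110000 ⊕ 00111101 = 11001101
byte 5: 00010001 ⊕ 01001001 = 01011000
byte 6: 01111110 ⊕ 11101100 = 10010010
byte 7: 00000101 ⊕ 01000101 = 01000000
byte 8: 01100111 ⊕ 10010111 = 11110000
byte 9: 00010111 ⊕ 00011001 = 00001110
byte 10: 10000001 ⊕ 01011111 = 11011110
byte 11: 11111100 ⊕ 11110110 = 00001010
byte 12: 11000001 ⊕ 00111101 = 11111100
byte 13: 00100111 ⊕ 01001001 = 01101110

5a 14 95 e4 cd 58 92 40 f0 0e de 0a fc 6e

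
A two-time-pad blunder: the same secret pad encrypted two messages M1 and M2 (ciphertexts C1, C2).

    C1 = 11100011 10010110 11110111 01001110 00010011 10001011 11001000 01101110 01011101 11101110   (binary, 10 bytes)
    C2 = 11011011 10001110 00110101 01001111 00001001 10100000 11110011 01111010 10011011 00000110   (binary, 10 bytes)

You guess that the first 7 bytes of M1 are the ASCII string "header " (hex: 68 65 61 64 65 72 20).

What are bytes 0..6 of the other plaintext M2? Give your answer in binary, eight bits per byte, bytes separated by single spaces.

First, C1 ⊕ C2 = (M1 ⊕ K) ⊕ (M2 ⊕ K) = M1 ⊕ M2, so the key drops out. Then M2 = (M1 ⊕ M2) ⊕ M1 over the first 7 bytes.
byte 0: (e3 xor db) xor 68 = 38 xor 68 = 50
byte 1: (96 xor 8e) xor 65 = 18 xor 65 = 7d
byte 2: (f7 xor 35) xor 61 = c2 xor 61 = a3
byte 3: (4e xor 4f) xor 64 = 01 xor 64 = 65
byte 4: (13 xor 09) xor 65 = 1a xor 65 = 7f
byte 5: (8b xor a0) xor 72 = 2b xor 72 = 59
byte 6: (c8 xor f3) xor 20 = 3b xor 20 = 1b

01010000 01111101 10100011 01100101 01111111 01011001 00011011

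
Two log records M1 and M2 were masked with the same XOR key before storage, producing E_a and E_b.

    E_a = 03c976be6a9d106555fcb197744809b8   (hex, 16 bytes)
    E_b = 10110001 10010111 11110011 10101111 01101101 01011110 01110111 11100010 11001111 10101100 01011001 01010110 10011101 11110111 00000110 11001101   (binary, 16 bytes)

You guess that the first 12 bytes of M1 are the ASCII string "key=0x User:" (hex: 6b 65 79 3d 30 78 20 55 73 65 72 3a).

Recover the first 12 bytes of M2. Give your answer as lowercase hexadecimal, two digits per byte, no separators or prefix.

d93bfc2c37bb47d2e9359afb

First, E_a ⊕ E_b = (M1 ⊕ K) ⊕ (M2 ⊕ K) = M1 ⊕ M2, so the key drops out. Then M2 = (M1 ⊕ M2) ⊕ M1 over the first 12 bytes.
byte 0: (03 ^ b1) ^ 6b = b2 ^ 6b = d9
byte 1: (c9 ^ 97) ^ 65 = 5e ^ 65 = 3b
byte 2: (76 ^ f3) ^ 79 = 85 ^ 79 = fc
byte 3: (be ^ af) ^ 3d = 11 ^ 3d = 2c
byte 4: (6a ^ 6d) ^ 30 = 07 ^ 30 = 37
byte 5: (9d ^ 5e) ^ 78 = c3 ^ 78 = bb
byte 6: (10 ^ 77) ^ 20 = 67 ^ 20 = 47
byte 7: (65 ^ e2) ^ 55 = 87 ^ 55 = d2
byte 8: (55 ^ cf) ^ 73 = 9a ^ 73 = e9
byte 9: (fc ^ ac) ^ 65 = 50 ^ 65 = 35
byte 10: (b1 ^ 59) ^ 72 = e8 ^ 72 = 9a
byte 11: (97 ^ 56) ^ 3a = c1 ^ 3a = fb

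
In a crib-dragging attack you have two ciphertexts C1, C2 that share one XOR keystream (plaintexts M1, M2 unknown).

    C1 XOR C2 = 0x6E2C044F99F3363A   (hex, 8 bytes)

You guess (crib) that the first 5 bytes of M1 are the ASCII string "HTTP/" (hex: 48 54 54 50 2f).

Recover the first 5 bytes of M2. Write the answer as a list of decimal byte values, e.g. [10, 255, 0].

[38, 120, 80, 31, 182]

Since C1 ⊕ C2 = M1 ⊕ M2, XORing with the guessed M1 bytes yields the corresponding M2 bytes: M2 = (C1 ⊕ C2) ⊕ M1.
6e XOR 48 = 26
2c XOR 54 = 78
04 XOR 54 = 50
4f XOR 50 = 1f
99 XOR 2f = b6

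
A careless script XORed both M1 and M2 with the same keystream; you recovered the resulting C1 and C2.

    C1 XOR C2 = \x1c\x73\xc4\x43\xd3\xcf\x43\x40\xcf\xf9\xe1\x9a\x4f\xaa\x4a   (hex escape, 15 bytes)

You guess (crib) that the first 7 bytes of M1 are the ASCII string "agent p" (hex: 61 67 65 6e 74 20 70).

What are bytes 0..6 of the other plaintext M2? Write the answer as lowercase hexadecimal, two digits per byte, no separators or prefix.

7d14a12da7ef33

Since C1 ⊕ C2 = M1 ⊕ M2, XORing with the guessed M1 bytes yields the corresponding M2 bytes: M2 = (C1 ⊕ C2) ⊕ M1.
1c xor 61 = 7d
73 xor 67 = 14
c4 xor 65 = a1
43 xor 6e = 2d
d3 xor 74 = a7
cf xor 20 = ef
43 xor 70 = 33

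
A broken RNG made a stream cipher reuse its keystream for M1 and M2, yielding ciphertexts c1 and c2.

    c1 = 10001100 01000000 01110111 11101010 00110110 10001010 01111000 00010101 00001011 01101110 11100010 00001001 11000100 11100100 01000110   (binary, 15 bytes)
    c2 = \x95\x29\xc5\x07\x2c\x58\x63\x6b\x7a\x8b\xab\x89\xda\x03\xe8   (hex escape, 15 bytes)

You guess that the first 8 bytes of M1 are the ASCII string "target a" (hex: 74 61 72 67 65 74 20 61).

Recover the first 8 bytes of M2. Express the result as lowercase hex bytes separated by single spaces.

6d 08 c0 8a 7f a6 3b 1f

First, c1 ⊕ c2 = (M1 ⊕ K) ⊕ (M2 ⊕ K) = M1 ⊕ M2, so the key drops out. Then M2 = (M1 ⊕ M2) ⊕ M1 over the first 8 bytes.
byte 0: (8c ⊕ 95) ⊕ 74 = 19 ⊕ 74 = 6d
byte 1: (40 ⊕ 29) ⊕ 61 = 69 ⊕ 61 = 08
byte 2: (77 ⊕ c5) ⊕ 72 = b2 ⊕ 72 = c0
byte 3: (ea ⊕ 07) ⊕ 67 = ed ⊕ 67 = 8a
byte 4: (36 ⊕ 2c) ⊕ 65 = 1a ⊕ 65 = 7f
byte 5: (8a ⊕ 58) ⊕ 74 = d2 ⊕ 74 = a6
byte 6: (78 ⊕ 63) ⊕ 20 = 1b ⊕ 20 = 3b
byte 7: (15 ⊕ 6b) ⊕ 61 = 7e ⊕ 61 = 1f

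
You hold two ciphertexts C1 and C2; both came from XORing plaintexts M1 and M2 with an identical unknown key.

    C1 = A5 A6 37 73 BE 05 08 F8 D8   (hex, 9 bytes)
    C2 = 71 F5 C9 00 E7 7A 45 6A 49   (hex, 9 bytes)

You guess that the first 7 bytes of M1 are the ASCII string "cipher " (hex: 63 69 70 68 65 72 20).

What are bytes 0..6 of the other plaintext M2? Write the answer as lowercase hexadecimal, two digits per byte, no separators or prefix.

b73a8e1b3c0d6d

First, C1 ⊕ C2 = (M1 ⊕ K) ⊕ (M2 ⊕ K) = M1 ⊕ M2, so the key drops out. Then M2 = (M1 ⊕ M2) ⊕ M1 over the first 7 bytes.
byte 0: (a5 ⊕ 71) ⊕ 63 = d4 ⊕ 63 = b7
byte 1: (a6 ⊕ f5) ⊕ 69 = 53 ⊕ 69 = 3a
byte 2: (37 ⊕ c9) ⊕ 70 = fe ⊕ 70 = 8e
byte 3: (73 ⊕ 00) ⊕ 68 = 73 ⊕ 68 = 1b
byte 4: (be ⊕ e7) ⊕ 65 = 59 ⊕ 65 = 3c
byte 5: (05 ⊕ 7a) ⊕ 72 = 7f ⊕ 72 = 0d
byte 6: (08 ⊕ 45) ⊕ 20 = 4d ⊕ 20 = 6d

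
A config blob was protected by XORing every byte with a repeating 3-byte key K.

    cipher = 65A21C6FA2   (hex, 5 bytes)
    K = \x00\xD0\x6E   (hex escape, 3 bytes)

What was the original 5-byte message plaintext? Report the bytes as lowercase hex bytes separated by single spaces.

The 3-byte key repeats, so the effective keystream is 00 d0 6e 00 d0.
byte 0: 01100101 XOR 00000000 = 01100101
byte 1: 10100010 XOR 11010000 = 01110010
byte 2: 00011100 XOR 01101110 = 01110010
byte 3: 01101111 XOR 00000000 = 01101111
byte 4: 10100010 XOR 11010000 = 01110010

65 72 72 6f 72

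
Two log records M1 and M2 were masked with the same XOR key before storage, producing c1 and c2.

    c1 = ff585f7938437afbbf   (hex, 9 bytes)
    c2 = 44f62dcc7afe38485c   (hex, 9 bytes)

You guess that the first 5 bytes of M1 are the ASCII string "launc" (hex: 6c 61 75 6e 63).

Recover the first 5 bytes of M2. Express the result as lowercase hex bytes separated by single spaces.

d7 cf 07 db 21

First, c1 ⊕ c2 = (M1 ⊕ K) ⊕ (M2 ⊕ K) = M1 ⊕ M2, so the key drops out. Then M2 = (M1 ⊕ M2) ⊕ M1 over the first 5 bytes.
byte 0: (ff ^ 44) ^ 6c = bb ^ 6c = d7
byte 1: (58 ^ f6) ^ 61 = ae ^ 61 = cf
byte 2: (5f ^ 2d) ^ 75 = 72 ^ 75 = 07
byte 3: (79 ^ cc) ^ 6e = b5 ^ 6e = db
byte 4: (38 ^ 7a) ^ 63 = 42 ^ 63 = 21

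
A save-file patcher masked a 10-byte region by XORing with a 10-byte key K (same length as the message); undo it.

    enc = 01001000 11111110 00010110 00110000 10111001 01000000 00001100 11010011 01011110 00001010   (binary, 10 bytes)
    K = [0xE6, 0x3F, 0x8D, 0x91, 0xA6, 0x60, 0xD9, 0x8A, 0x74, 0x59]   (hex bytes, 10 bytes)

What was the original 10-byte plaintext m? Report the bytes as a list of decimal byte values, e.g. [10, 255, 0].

[174, 193, 155, 161, 31, 32, 213, 89, 42, 83]

XOR is its own inverse, so applying the key byte-wise gives the result directly.
byte 0: 48 ⊕ e6 = ae
byte 1: fe ⊕ 3f = c1
byte 2: 16 ⊕ 8d = 9b
byte 3: 30 ⊕ 91 = a1
byte 4: b9 ⊕ a6 = 1f
byte 5: 40 ⊕ 60 = 20
byte 6: 0c ⊕ d9 = d5
byte 7: d3 ⊕ 8a = 59
byte 8: 5e ⊕ 74 = 2a
byte 9: 0a ⊕ 59 = 53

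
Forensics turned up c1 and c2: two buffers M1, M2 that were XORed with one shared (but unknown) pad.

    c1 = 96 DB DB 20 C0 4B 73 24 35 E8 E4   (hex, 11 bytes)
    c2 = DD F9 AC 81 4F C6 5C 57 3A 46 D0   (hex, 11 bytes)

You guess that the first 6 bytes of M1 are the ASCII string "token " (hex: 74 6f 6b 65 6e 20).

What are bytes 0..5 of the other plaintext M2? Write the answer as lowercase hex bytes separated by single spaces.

3f 4d 1c c4 e1 ad

First, c1 ⊕ c2 = (M1 ⊕ K) ⊕ (M2 ⊕ K) = M1 ⊕ M2, so the key drops out. Then M2 = (M1 ⊕ M2) ⊕ M1 over the first 6 bytes.
byte 0: (96 ⊕ dd) ⊕ 74 = 4b ⊕ 74 = 3f
byte 1: (db ⊕ f9) ⊕ 6f = 22 ⊕ 6f = 4d
byte 2: (db ⊕ ac) ⊕ 6b = 77 ⊕ 6b = 1c
byte 3: (20 ⊕ 81) ⊕ 65 = a1 ⊕ 65 = c4
byte 4: (c0 ⊕ 4f) ⊕ 6e = 8f ⊕ 6e = e1
byte 5: (4b ⊕ c6) ⊕ 20 = 8d ⊕ 20 = ad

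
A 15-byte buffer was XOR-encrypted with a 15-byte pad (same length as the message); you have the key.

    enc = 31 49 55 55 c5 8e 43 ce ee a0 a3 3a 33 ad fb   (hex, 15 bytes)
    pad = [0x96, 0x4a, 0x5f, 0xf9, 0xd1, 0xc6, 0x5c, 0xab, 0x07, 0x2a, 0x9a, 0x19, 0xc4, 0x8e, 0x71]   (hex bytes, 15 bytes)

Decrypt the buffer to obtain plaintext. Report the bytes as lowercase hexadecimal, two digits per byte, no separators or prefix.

XOR is its own inverse, so applying the key byte-wise gives the result directly.
31 ^ 96 = a7
49 ^ 4a = 03
55 ^ 5f = 0a
55 ^ f9 = ac
c5 ^ d1 = 14
8e ^ c6 = 48
43 ^ 5c = 1f
ce ^ ab = 65
ee ^ 07 = e9
a0 ^ 2a = 8a
a3 ^ 9a = 39
3a ^ 19 = 23
33 ^ c4 = f7
ad ^ 8e = 23
fb ^ 71 = 8a

a7030aac14481f65e98a3923f7238a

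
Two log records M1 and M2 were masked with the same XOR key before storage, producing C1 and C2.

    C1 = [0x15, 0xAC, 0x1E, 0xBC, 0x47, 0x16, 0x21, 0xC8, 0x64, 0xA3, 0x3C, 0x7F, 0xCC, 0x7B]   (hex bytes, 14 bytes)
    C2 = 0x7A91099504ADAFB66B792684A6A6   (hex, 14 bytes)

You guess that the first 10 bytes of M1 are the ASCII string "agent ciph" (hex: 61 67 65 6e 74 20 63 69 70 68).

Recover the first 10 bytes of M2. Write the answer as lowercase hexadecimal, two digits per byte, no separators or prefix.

First, C1 ⊕ C2 = (M1 ⊕ K) ⊕ (M2 ⊕ K) = M1 ⊕ M2, so the key drops out. Then M2 = (M1 ⊕ M2) ⊕ M1 over the first 10 bytes.
byte 0: (15 xor 7a) xor 61 = 6f xor 61 = 0e
byte 1: (ac xor 91) xor 67 = 3d xor 67 = 5a
byte 2: (1e xor 09) xor 65 = 17 xor 65 = 72
byte 3: (bc xor 95) xor 6e = 29 xor 6e = 47
byte 4: (47 xor 04) xor 74 = 43 xor 74 = 37
byte 5: (16 xor ad) xor 20 = bb xor 20 = 9b
byte 6: (21 xor af) xor 63 = 8e xor 63 = ed
byte 7: (c8 xor b6) xor 69 = 7e xor 69 = 17
byte 8: (64 xor 6b) xor 70 = 0f xor 70 = 7f
byte 9: (a3 xor 79) xor 68 = da xor 68 = b2

0e5a7247379bed177fb2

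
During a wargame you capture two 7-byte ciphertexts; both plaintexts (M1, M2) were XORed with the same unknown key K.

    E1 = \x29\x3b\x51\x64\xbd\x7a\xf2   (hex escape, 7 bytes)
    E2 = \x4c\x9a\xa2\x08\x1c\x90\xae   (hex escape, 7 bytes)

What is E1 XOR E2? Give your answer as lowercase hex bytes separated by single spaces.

65 a1 f3 6c a1 ea 5c

E1 ⊕ E2 = (M1 ⊕ K) ⊕ (M2 ⊕ K) = M1 ⊕ M2 — the shared key cancels under XOR.
00101001 xor 01001100 = 01100101
00111011 xor 10011010 = 10100001
01010001 xor 10100010 = 11110011
01100100 xor 00001000 = 01101100
10111101 xor 00011100 = 10100001
01111010 xor 10010000 = 11101010
11110010 xor 10101110 = 01011100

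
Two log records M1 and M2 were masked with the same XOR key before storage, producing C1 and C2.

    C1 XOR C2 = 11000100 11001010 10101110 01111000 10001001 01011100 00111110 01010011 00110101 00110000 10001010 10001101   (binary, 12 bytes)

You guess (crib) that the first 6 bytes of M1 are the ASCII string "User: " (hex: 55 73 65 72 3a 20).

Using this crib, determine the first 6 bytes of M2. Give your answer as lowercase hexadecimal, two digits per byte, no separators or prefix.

91b9cb0ab37c

Since C1 ⊕ C2 = M1 ⊕ M2, XORing with the guessed M1 bytes yields the corresponding M2 bytes: M2 = (C1 ⊕ C2) ⊕ M1.
11000100 ⊕ 01010101 = 10010001
11001010 ⊕ 01110011 = 10111001
10101110 ⊕ 01100101 = 11001011
01111000 ⊕ 01110010 = 00001010
10001001 ⊕ 00111010 = 10110011
01011100 ⊕ 00100000 = 01111100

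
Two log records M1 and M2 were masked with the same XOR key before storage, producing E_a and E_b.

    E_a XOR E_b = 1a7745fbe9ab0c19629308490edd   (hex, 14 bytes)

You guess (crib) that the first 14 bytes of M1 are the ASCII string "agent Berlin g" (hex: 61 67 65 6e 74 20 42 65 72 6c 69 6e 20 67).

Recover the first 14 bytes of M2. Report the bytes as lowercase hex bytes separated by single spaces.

Since E_a ⊕ E_b = M1 ⊕ M2, XORing with the guessed M1 bytes yields the corresponding M2 bytes: M2 = (E_a ⊕ E_b) ⊕ M1.
1a ^ 61 = 7b
77 ^ 67 = 10
45 ^ 65 = 20
fb ^ 6e = 95
e9 ^ 74 = 9d
ab ^ 20 = 8b
0c ^ 42 = 4e
19 ^ 65 = 7c
62 ^ 72 = 10
93 ^ 6c = ff
08 ^ 69 = 61
49 ^ 6e = 27
0e ^ 20 = 2e
dd ^ 67 = ba

7b 10 20 95 9d 8b 4e 7c 10 ff 61 27 2e ba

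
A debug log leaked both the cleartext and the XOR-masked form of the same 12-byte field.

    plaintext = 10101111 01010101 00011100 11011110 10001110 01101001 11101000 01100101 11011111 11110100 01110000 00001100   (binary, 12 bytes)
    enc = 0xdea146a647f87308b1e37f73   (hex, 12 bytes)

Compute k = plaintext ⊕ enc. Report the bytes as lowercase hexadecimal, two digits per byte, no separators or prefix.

71f45a78c9919b6d6e170f7f

Since enc = plaintext ⊕ k, XORing both sides with plaintext gives k = plaintext ⊕ enc.
10101111 ⊕ 11011110 = 01110001
01010101 ⊕ 10100001 = 11110100
00011100 ⊕ 01000110 = 01011010
11011110 ⊕ 10100110 = 01111000
10001110 ⊕ 01000111 = 11001001
01101001 ⊕ 11111000 = 10010001
11101000 ⊕ 01110011 = 10011011
01100101 ⊕ 00001000 = 01101101
11011111 ⊕ 10110001 = 01101110
11110100 ⊕ 11100011 = 00010111
01110000 ⊕ 01111111 = 00001111
00001100 ⊕ 01110011 = 01111111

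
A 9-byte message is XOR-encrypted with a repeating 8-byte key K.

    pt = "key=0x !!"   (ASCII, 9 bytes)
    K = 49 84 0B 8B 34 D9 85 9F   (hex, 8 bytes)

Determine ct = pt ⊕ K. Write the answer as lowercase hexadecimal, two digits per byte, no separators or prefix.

The 8-byte key repeats, so the effective keystream is 49 84 0b 8b 34 d9 85 9f 49.
byte 0: 107 ^  73 =  34
byte 1: 101 ^ 132 = 225
byte 2: 121 ^  11 = 114
byte 3:  61 ^ 139 = 182
byte 4:  48 ^  52 =   4
byte 5: 120 ^ 217 = 161
byte 6:  32 ^ 133 = 165
byte 7:  33 ^ 159 = 190
byte 8:  33 ^  73 = 104

22e172b604a1a5be68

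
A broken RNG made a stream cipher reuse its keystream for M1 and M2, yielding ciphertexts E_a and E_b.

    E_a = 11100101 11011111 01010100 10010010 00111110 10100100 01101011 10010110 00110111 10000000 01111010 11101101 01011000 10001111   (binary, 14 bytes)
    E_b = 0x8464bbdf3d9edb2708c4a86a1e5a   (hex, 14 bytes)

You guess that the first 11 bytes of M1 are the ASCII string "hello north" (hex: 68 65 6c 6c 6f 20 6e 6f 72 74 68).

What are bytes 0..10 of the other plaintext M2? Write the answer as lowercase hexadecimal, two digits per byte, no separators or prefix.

First, E_a ⊕ E_b = (M1 ⊕ K) ⊕ (M2 ⊕ K) = M1 ⊕ M2, so the key drops out. Then M2 = (M1 ⊕ M2) ⊕ M1 over the first 11 bytes.
byte 0: (e5 xor 84) xor 68 = 61 xor 68 = 09
byte 1: (df xor 64) xor 65 = bb xor 65 = de
byte 2: (54 xor bb) xor 6c = ef xor 6c = 83
byte 3: (92 xor df) xor 6c = 4d xor 6c = 21
byte 4: (3e xor 3d) xor 6f = 03 xor 6f = 6c
byte 5: (a4 xor 9e) xor 20 = 3a xor 20 = 1a
byte 6: (6b xor db) xor 6e = b0 xor 6e = de
byte 7: (96 xor 27) xor 6f = b1 xor 6f = de
byte 8: (37 xor 08) xor 72 = 3f xor 72 = 4d
byte 9: (80 xor c4) xor 74 = 44 xor 74 = 30
byte 10: (7a xor a8) xor 68 = d2 xor 68 = ba

09de83216c1adede4d30ba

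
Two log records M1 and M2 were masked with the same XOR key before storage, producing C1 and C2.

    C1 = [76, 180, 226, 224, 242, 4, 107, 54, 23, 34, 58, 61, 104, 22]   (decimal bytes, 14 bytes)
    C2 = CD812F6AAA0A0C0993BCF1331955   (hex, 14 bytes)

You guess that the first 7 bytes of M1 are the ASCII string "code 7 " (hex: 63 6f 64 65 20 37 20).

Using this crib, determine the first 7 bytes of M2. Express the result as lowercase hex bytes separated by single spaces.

e2 5a a9 ef 78 39 47

First, C1 ⊕ C2 = (M1 ⊕ K) ⊕ (M2 ⊕ K) = M1 ⊕ M2, so the key drops out. Then M2 = (M1 ⊕ M2) ⊕ M1 over the first 7 bytes.
byte 0: (4c ⊕ cd) ⊕ 63 = 81 ⊕ 63 = e2
byte 1: (b4 ⊕ 81) ⊕ 6f = 35 ⊕ 6f = 5a
byte 2: (e2 ⊕ 2f) ⊕ 64 = cd ⊕ 64 = a9
byte 3: (e0 ⊕ 6a) ⊕ 65 = 8a ⊕ 65 = ef
byte 4: (f2 ⊕ aa) ⊕ 20 = 58 ⊕ 20 = 78
byte 5: (04 ⊕ 0a) ⊕ 37 = 0e ⊕ 37 = 39
byte 6: (6b ⊕ 0c) ⊕ 20 = 67 ⊕ 20 = 47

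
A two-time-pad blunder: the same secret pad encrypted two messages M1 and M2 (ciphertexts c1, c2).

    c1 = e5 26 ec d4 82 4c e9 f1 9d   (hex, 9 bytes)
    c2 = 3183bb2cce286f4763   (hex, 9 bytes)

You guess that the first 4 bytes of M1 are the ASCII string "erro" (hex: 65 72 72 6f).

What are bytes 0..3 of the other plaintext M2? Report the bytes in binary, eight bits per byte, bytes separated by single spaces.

First, c1 ⊕ c2 = (M1 ⊕ K) ⊕ (M2 ⊕ K) = M1 ⊕ M2, so the key drops out. Then M2 = (M1 ⊕ M2) ⊕ M1 over the first 4 bytes.
byte 0: (e5 ⊕ 31) ⊕ 65 = d4 ⊕ 65 = b1
byte 1: (26 ⊕ 83) ⊕ 72 = a5 ⊕ 72 = d7
byte 2: (ec ⊕ bb) ⊕ 72 = 57 ⊕ 72 = 25
byte 3: (d4 ⊕ 2c) ⊕ 6f = f8 ⊕ 6f = 97

10110001 11010111 00100101 10010111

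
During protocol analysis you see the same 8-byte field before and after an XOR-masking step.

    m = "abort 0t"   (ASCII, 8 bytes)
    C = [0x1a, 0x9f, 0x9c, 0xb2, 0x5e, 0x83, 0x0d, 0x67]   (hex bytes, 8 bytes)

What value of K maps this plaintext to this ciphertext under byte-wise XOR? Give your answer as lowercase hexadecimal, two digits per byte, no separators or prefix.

Since C = m ⊕ K, XORing both sides with m gives K = m ⊕ C.
byte 0: 61 ⊕ 1a = 7b
byte 1: 62 ⊕ 9f = fd
byte 2: 6f ⊕ 9c = f3
byte 3: 72 ⊕ b2 = c0
byte 4: 74 ⊕ 5e = 2a
byte 5: 20 ⊕ 83 = a3
byte 6: 30 ⊕ 0d = 3d
byte 7: 74 ⊕ 67 = 13

7bfdf3c02aa33d13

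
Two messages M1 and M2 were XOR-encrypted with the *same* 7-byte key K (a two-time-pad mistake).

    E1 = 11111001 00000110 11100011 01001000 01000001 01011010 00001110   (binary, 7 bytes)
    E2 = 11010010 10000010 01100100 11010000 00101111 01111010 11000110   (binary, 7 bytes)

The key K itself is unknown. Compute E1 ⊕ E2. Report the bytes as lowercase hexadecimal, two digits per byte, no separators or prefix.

2b8487986e20c8

E1 ⊕ E2 = (M1 ⊕ K) ⊕ (M2 ⊕ K) = M1 ⊕ M2 — the shared key cancels under XOR.
249 ⊕ 210 =  43
  6 ⊕ 130 = 132
227 ⊕ 100 = 135
 72 ⊕ 208 = 152
 65 ⊕  47 = 110
 90 ⊕ 122 =  32
 14 ⊕ 198 = 200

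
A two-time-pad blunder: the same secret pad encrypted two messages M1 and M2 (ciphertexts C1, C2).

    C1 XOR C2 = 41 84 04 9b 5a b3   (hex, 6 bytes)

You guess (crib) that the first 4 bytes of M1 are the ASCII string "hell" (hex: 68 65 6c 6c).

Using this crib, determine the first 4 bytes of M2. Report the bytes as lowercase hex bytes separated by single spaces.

Since C1 ⊕ C2 = M1 ⊕ M2, XORing with the guessed M1 bytes yields the corresponding M2 bytes: M2 = (C1 ⊕ C2) ⊕ M1.
41 ⊕ 68 = 29
84 ⊕ 65 = e1
04 ⊕ 6c = 68
9b ⊕ 6c = f7

29 e1 68 f7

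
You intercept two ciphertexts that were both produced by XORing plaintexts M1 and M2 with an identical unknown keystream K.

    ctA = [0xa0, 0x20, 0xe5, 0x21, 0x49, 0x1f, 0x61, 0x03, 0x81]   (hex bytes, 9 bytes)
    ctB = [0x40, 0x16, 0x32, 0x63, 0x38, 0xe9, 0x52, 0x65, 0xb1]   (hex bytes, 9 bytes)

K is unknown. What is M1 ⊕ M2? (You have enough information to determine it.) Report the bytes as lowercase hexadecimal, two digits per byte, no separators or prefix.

ctA ⊕ ctB = (M1 ⊕ K) ⊕ (M2 ⊕ K) = M1 ⊕ M2 — the shared key cancels under XOR.
10100000 ^ 01000000 = 11100000
00100000 ^ 00010110 = 00110110
11100101 ^ 00110010 = 11010111
00100001 ^ 01100011 = 01000010
01001001 ^ 00111000 = 01110001
00011111 ^ 11101001 = 11110110
01100001 ^ 01010010 = 00110011
00000011 ^ 01100101 = 01100110
10000001 ^ 10110001 = 00110000

e036d74271f6336630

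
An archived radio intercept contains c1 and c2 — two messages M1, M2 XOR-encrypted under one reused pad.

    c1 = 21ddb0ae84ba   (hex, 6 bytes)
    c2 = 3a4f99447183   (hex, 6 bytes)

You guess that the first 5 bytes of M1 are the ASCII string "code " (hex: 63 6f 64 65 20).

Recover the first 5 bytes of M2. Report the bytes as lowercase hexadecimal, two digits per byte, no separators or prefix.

78fd4d8fd5

First, c1 ⊕ c2 = (M1 ⊕ K) ⊕ (M2 ⊕ K) = M1 ⊕ M2, so the key drops out. Then M2 = (M1 ⊕ M2) ⊕ M1 over the first 5 bytes.
byte 0: (21 xor 3a) xor 63 = 1b xor 63 = 78
byte 1: (dd xor 4f) xor 6f = 92 xor 6f = fd
byte 2: (b0 xor 99) xor 64 = 29 xor 64 = 4d
byte 3: (ae xor 44) xor 65 = ea xor 65 = 8f
byte 4: (84 xor 71) xor 20 = f5 xor 20 = d5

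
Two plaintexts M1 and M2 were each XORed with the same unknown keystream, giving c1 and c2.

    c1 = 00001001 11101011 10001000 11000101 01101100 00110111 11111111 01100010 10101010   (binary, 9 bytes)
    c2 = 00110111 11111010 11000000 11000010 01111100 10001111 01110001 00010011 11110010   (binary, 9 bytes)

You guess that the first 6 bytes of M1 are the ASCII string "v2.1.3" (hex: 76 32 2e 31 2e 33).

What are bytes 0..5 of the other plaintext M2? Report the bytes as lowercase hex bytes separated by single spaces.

First, c1 ⊕ c2 = (M1 ⊕ K) ⊕ (M2 ⊕ K) = M1 ⊕ M2, so the key drops out. Then M2 = (M1 ⊕ M2) ⊕ M1 over the first 6 bytes.
byte 0: (09 ⊕ 37) ⊕ 76 = 3e ⊕ 76 = 48
byte 1: (eb ⊕ fa) ⊕ 32 = 11 ⊕ 32 = 23
byte 2: (88 ⊕ c0) ⊕ 2e = 48 ⊕ 2e = 66
byte 3: (c5 ⊕ c2) ⊕ 31 = 07 ⊕ 31 = 36
byte 4: (6c ⊕ 7c) ⊕ 2e = 10 ⊕ 2e = 3e
byte 5: (37 ⊕ 8f) ⊕ 33 = b8 ⊕ 33 = 8b

48 23 66 36 3e 8b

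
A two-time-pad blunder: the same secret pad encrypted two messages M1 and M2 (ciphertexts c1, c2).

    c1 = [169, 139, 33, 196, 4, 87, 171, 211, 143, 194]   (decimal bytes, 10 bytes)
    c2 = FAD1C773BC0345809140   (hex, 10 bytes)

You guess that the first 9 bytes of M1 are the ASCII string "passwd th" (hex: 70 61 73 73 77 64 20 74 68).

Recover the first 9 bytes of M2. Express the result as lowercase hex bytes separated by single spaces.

First, c1 ⊕ c2 = (M1 ⊕ K) ⊕ (M2 ⊕ K) = M1 ⊕ M2, so the key drops out. Then M2 = (M1 ⊕ M2) ⊕ M1 over the first 9 bytes.
byte 0: (a9 ⊕ fa) ⊕ 70 = 53 ⊕ 70 = 23
byte 1: (8b ⊕ d1) ⊕ 61 = 5a ⊕ 61 = 3b
byte 2: (21 ⊕ c7) ⊕ 73 = e6 ⊕ 73 = 95
byte 3: (c4 ⊕ 73) ⊕ 73 = b7 ⊕ 73 = c4
byte 4: (04 ⊕ bc) ⊕ 77 = b8 ⊕ 77 = cf
byte 5: (57 ⊕ 03) ⊕ 64 = 54 ⊕ 64 = 30
byte 6: (ab ⊕ 45) ⊕ 20 = ee ⊕ 20 = ce
byte 7: (d3 ⊕ 80) ⊕ 74 = 53 ⊕ 74 = 27
byte 8: (8f ⊕ 91) ⊕ 68 = 1e ⊕ 68 = 76

23 3b 95 c4 cf 30 ce 27 76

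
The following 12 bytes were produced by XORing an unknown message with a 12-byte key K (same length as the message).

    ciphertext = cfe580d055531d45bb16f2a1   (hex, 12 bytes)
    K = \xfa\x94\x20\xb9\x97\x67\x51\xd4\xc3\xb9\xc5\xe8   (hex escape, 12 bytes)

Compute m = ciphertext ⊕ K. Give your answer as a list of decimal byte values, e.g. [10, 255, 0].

XOR is its own inverse, so applying the key byte-wise gives the result directly.
byte 0: 11001111 XOR 11111010 = 00110101
byte 1: 11100101 XOR 10010100 = 01110001
byte 2: 10000000 XOR 00100000 = 10100000
byte 3: 11010000 XOR 10111001 = 01101001
byte 4: 01010101 XOR 10010111 = 11000010
byte 5: 01010011 XOR 01100111 = 00110100
byte 6: 00011101 XOR 01010001 = 01001100
byte 7: 01000101 XOR 11010100 = 10010001
byte 8: 10111011 XOR 11000011 = 01111000
byte 9: 00010110 XOR 10111001 = 10101111
byte 10: 11110010 XOR 11000101 = 00110111
byte 11: 10100001 XOR 11101000 = 01001001

[53, 113, 160, 105, 194, 52, 76, 145, 120, 175, 55, 73]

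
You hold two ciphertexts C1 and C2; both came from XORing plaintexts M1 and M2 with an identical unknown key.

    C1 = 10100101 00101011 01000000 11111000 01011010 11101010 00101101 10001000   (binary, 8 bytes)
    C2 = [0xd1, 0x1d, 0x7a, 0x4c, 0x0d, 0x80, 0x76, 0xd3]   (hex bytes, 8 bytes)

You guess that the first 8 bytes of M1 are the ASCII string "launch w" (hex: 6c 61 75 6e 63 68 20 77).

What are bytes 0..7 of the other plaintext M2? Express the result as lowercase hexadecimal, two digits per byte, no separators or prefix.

18574fda34027b2c

First, C1 ⊕ C2 = (M1 ⊕ K) ⊕ (M2 ⊕ K) = M1 ⊕ M2, so the key drops out. Then M2 = (M1 ⊕ M2) ⊕ M1 over the first 8 bytes.
byte 0: (a5 ⊕ d1) ⊕ 6c = 74 ⊕ 6c = 18
byte 1: (2b ⊕ 1d) ⊕ 61 = 36 ⊕ 61 = 57
byte 2: (40 ⊕ 7a) ⊕ 75 = 3a ⊕ 75 = 4f
byte 3: (f8 ⊕ 4c) ⊕ 6e = b4 ⊕ 6e = da
byte 4: (5a ⊕ 0d) ⊕ 63 = 57 ⊕ 63 = 34
byte 5: (ea ⊕ 80) ⊕ 68 = 6a ⊕ 68 = 02
byte 6: (2d ⊕ 76) ⊕ 20 = 5b ⊕ 20 = 7b
byte 7: (88 ⊕ d3) ⊕ 77 = 5b ⊕ 77 = 2c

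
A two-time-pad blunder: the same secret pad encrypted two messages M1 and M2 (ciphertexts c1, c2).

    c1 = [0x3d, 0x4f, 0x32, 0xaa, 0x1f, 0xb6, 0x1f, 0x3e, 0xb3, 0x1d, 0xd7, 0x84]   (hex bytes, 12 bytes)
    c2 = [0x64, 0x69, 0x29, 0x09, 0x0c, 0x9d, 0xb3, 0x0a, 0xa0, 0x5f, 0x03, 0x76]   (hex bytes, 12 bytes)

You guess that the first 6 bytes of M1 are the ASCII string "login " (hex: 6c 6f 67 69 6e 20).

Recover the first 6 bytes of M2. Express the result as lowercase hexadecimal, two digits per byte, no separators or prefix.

First, c1 ⊕ c2 = (M1 ⊕ K) ⊕ (M2 ⊕ K) = M1 ⊕ M2, so the key drops out. Then M2 = (M1 ⊕ M2) ⊕ M1 over the first 6 bytes.
byte 0: (3d xor 64) xor 6c = 59 xor 6c = 35
byte 1: (4f xor 69) xor 6f = 26 xor 6f = 49
byte 2: (32 xor 29) xor 67 = 1b xor 67 = 7c
byte 3: (aa xor 09) xor 69 = a3 xor 69 = ca
byte 4: (1f xor 0c) xor 6e = 13 xor 6e = 7d
byte 5: (b6 xor 9d) xor 20 = 2b xor 20 = 0b

35497cca7d0b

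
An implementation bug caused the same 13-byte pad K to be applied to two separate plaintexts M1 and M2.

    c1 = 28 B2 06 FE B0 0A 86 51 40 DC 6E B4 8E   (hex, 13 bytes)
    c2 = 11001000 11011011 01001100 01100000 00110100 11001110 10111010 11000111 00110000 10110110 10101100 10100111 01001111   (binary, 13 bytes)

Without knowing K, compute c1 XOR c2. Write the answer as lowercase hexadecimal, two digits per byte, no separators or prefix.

e0694a9e84c43c96706ac213c1

c1 ⊕ c2 = (M1 ⊕ K) ⊕ (M2 ⊕ K) = M1 ⊕ M2 — the shared key cancels under XOR.
byte 0: 28 XOR c8 = e0
byte 1: b2 XOR db = 69
byte 2: 06 XOR 4c = 4a
byte 3: fe XOR 60 = 9e
byte 4: b0 XOR 34 = 84
byte 5: 0a XOR ce = c4
byte 6: 86 XOR ba = 3c
byte 7: 51 XOR c7 = 96
byte 8: 40 XOR 30 = 70
byte 9: dc XOR b6 = 6a
byte 10: 6e XOR ac = c2
byte 11: b4 XOR a7 = 13
byte 12: 8e XOR 4f = c1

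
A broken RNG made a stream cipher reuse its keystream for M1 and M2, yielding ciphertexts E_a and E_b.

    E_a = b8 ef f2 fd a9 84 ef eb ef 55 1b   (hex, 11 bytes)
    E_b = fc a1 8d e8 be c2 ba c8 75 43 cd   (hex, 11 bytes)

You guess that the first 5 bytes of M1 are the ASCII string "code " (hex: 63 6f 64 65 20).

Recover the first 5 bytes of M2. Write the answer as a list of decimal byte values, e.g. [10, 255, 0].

First, E_a ⊕ E_b = (M1 ⊕ K) ⊕ (M2 ⊕ K) = M1 ⊕ M2, so the key drops out. Then M2 = (M1 ⊕ M2) ⊕ M1 over the first 5 bytes.
byte 0: (b8 ⊕ fc) ⊕ 63 = 44 ⊕ 63 = 27
byte 1: (ef ⊕ a1) ⊕ 6f = 4e ⊕ 6f = 21
byte 2: (f2 ⊕ 8d) ⊕ 64 = 7f ⊕ 64 = 1b
byte 3: (fd ⊕ e8) ⊕ 65 = 15 ⊕ 65 = 70
byte 4: (a9 ⊕ be) ⊕ 20 = 17 ⊕ 20 = 37

[39, 33, 27, 112, 55]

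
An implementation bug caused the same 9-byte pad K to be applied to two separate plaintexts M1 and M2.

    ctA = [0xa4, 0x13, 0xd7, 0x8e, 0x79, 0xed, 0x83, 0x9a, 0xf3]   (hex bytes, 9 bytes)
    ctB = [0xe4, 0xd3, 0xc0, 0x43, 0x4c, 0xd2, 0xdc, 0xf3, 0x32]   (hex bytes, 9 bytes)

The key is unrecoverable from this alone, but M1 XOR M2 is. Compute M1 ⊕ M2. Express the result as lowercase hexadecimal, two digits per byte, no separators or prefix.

40c017cd353f5f69c1

ctA ⊕ ctB = (M1 ⊕ K) ⊕ (M2 ⊕ K) = M1 ⊕ M2 — the shared key cancels under XOR.
10100100 XOR 11100100 = 01000000
00010011 XOR 11010011 = 11000000
11010111 XOR 11000000 = 00010111
10001110 XOR 01000011 = 11001101
01111001 XOR 01001100 = 00110101
11101101 XOR 11010010 = 00111111
10000011 XOR 11011100 = 01011111
10011010 XOR 11110011 = 01101001
11110011 XOR 00110010 = 11000001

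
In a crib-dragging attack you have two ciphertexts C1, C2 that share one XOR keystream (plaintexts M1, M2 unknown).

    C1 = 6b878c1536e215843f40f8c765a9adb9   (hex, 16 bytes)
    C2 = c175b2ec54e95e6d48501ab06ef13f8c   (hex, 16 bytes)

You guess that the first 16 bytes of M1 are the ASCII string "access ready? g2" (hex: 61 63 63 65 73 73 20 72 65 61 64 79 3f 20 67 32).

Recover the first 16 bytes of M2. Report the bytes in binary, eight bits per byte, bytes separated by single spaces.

11001011 10010001 01011101 10011100 00010001 01111000 01101011 10011011 00010010 01110001 10000110 00001110 00110100 01111000 11110101 00000111

First, C1 ⊕ C2 = (M1 ⊕ K) ⊕ (M2 ⊕ K) = M1 ⊕ M2, so the key drops out. Then M2 = (M1 ⊕ M2) ⊕ M1 over the first 16 bytes.
byte 0: (6b ^ c1) ^ 61 = aa ^ 61 = cb
byte 1: (87 ^ 75) ^ 63 = f2 ^ 63 = 91
byte 2: (8c ^ b2) ^ 63 = 3e ^ 63 = 5d
byte 3: (15 ^ ec) ^ 65 = f9 ^ 65 = 9c
byte 4: (36 ^ 54) ^ 73 = 62 ^ 73 = 11
byte 5: (e2 ^ e9) ^ 73 = 0b ^ 73 = 78
byte 6: (15 ^ 5e) ^ 20 = 4b ^ 20 = 6b
byte 7: (84 ^ 6d) ^ 72 = e9 ^ 72 = 9b
byte 8: (3f ^ 48) ^ 65 = 77 ^ 65 = 12
byte 9: (40 ^ 50) ^ 61 = 10 ^ 61 = 71
byte 10: (f8 ^ 1a) ^ 64 = e2 ^ 64 = 86
byte 11: (c7 ^ b0) ^ 79 = 77 ^ 79 = 0e
byte 12: (65 ^ 6e) ^ 3f = 0b ^ 3f = 34
byte 13: (a9 ^ f1) ^ 20 = 58 ^ 20 = 78
byte 14: (ad ^ 3f) ^ 67 = 92 ^ 67 = f5
byte 15: (b9 ^ 8c) ^ 32 = 35 ^ 32 = 07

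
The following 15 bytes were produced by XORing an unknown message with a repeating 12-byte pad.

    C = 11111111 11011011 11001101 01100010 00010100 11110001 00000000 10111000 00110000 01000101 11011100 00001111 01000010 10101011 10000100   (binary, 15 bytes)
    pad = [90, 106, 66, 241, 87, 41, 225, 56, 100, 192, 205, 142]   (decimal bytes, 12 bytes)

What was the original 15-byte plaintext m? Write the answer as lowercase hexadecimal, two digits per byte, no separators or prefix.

The 12-byte key repeats, so the effective keystream is 5a 6a 42 f1 57 29 e1 38 64 c0 cd 8e 5a 6a 42.
byte 0: ff XOR 5a = a5
byte 1: db XOR 6a = b1
byte 2: cd XOR 42 = 8f
byte 3: 62 XOR f1 = 93
byte 4: 14 XOR 57 = 43
byte 5: f1 XOR 29 = d8
byte 6: 00 XOR e1 = e1
byte 7: b8 XOR 38 = 80
byte 8: 30 XOR 64 = 54
byte 9: 45 XOR c0 = 85
byte 10: dc XOR cd = 11
byte 11: 0f XOR 8e = 81
byte 12: 42 XOR 5a = 18
byte 13: ab XOR 6a = c1
byte 14: 84 XOR 42 = c6

a5b18f9343d8e1805485118118c1c6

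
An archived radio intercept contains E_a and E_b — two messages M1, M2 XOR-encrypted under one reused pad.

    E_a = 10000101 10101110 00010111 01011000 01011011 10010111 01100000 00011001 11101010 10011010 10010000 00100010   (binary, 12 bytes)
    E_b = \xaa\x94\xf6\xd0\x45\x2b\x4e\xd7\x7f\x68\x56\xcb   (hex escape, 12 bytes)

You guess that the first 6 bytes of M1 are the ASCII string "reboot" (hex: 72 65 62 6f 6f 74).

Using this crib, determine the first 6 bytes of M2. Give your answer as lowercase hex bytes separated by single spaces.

5d 5f 83 e7 71 c8

First, E_a ⊕ E_b = (M1 ⊕ K) ⊕ (M2 ⊕ K) = M1 ⊕ M2, so the key drops out. Then M2 = (M1 ⊕ M2) ⊕ M1 over the first 6 bytes.
byte 0: (85 ^ aa) ^ 72 = 2f ^ 72 = 5d
byte 1: (ae ^ 94) ^ 65 = 3a ^ 65 = 5f
byte 2: (17 ^ f6) ^ 62 = e1 ^ 62 = 83
byte 3: (58 ^ d0) ^ 6f = 88 ^ 6f = e7
byte 4: (5b ^ 45) ^ 6f = 1e ^ 6f = 71
byte 5: (97 ^ 2b) ^ 74 = bc ^ 74 = c8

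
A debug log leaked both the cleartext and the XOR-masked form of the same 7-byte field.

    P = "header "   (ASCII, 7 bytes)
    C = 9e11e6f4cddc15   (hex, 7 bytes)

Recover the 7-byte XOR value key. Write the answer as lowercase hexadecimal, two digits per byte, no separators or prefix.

f6748790a8ae35

Since C = P ⊕ key, XORing both sides with P gives key = P ⊕ C.
byte 0: 68 xor 9e = f6
byte 1: 65 xor 11 = 74
byte 2: 61 xor e6 = 87
byte 3: 64 xor f4 = 90
byte 4: 65 xor cd = a8
byte 5: 72 xor dc = ae
byte 6: 20 xor 15 = 35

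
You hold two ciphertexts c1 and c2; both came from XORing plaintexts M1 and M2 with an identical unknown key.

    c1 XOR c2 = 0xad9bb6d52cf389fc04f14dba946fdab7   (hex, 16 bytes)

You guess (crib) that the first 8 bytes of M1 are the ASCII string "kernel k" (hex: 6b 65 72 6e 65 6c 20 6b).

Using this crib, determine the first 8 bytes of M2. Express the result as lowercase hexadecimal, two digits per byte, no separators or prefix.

Since c1 ⊕ c2 = M1 ⊕ M2, XORing with the guessed M1 bytes yields the corresponding M2 bytes: M2 = (c1 ⊕ c2) ⊕ M1.
byte 0: 173 ^ 107 = 198
byte 1: 155 ^ 101 = 254
byte 2: 182 ^ 114 = 196
byte 3: 213 ^ 110 = 187
byte 4:  44 ^ 101 =  73
byte 5: 243 ^ 108 = 159
byte 6: 137 ^  32 = 169
byte 7: 252 ^ 107 = 151

c6fec4bb499fa997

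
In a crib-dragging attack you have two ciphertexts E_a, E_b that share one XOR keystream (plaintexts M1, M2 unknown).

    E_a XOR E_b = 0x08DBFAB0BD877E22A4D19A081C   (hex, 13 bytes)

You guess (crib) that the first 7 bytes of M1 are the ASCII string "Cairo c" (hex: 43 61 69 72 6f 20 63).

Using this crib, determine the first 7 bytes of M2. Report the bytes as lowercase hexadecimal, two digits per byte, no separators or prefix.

4bba93c2d2a71d

Since E_a ⊕ E_b = M1 ⊕ M2, XORing with the guessed M1 bytes yields the corresponding M2 bytes: M2 = (E_a ⊕ E_b) ⊕ M1.
  8 ^  67 =  75
219 ^  97 = 186
250 ^ 105 = 147
176 ^ 114 = 194
189 ^ 111 = 210
135 ^  32 = 167
126 ^  99 =  29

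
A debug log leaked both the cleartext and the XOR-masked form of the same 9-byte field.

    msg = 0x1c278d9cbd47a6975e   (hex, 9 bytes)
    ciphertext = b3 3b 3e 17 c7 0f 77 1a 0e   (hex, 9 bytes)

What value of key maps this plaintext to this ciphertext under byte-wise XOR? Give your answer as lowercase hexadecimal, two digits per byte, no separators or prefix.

af1cb38b7a48d18d50

Since ciphertext = msg ⊕ key, XORing both sides with msg gives key = msg ⊕ ciphertext.
1c xor b3 = af
27 xor 3b = 1c
8d xor 3e = b3
9c xor 17 = 8b
bd xor c7 = 7a
47 xor 0f = 48
a6 xor 77 = d1
97 xor 1a = 8d
5e xor 0e = 50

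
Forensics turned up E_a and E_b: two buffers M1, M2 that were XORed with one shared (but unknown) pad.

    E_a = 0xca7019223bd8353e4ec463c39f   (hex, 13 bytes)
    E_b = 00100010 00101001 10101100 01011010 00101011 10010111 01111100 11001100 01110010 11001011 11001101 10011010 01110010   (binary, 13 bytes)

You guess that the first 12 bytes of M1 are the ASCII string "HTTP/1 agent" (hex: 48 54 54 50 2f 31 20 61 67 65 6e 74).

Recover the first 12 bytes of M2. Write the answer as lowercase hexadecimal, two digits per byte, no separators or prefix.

a00de1283f7e69935b6ac02d

First, E_a ⊕ E_b = (M1 ⊕ K) ⊕ (M2 ⊕ K) = M1 ⊕ M2, so the key drops out. Then M2 = (M1 ⊕ M2) ⊕ M1 over the first 12 bytes.
byte 0: (ca ^ 22) ^ 48 = e8 ^ 48 = a0
byte 1: (70 ^ 29) ^ 54 = 59 ^ 54 = 0d
byte 2: (19 ^ ac) ^ 54 = b5 ^ 54 = e1
byte 3: (22 ^ 5a) ^ 50 = 78 ^ 50 = 28
byte 4: (3b ^ 2b) ^ 2f = 10 ^ 2f = 3f
byte 5: (d8 ^ 97) ^ 31 = 4f ^ 31 = 7e
byte 6: (35 ^ 7c) ^ 20 = 49 ^ 20 = 69
byte 7: (3e ^ cc) ^ 61 = f2 ^ 61 = 93
byte 8: (4e ^ 72) ^ 67 = 3c ^ 67 = 5b
byte 9: (c4 ^ cb) ^ 65 = 0f ^ 65 = 6a
byte 10: (63 ^ cd) ^ 6e = ae ^ 6e = c0
byte 11: (c3 ^ 9a) ^ 74 = 59 ^ 74 = 2d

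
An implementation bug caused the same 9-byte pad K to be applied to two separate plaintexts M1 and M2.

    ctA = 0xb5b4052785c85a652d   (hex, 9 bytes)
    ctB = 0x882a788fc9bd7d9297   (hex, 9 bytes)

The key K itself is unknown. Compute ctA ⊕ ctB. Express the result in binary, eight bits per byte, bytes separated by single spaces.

00111101 10011110 01111101 10101000 01001100 01110101 00100111 11110111 10111010

ctA ⊕ ctB = (M1 ⊕ K) ⊕ (M2 ⊕ K) = M1 ⊕ M2 — the shared key cancels under XOR.
b5 XOR 88 = 3d
b4 XOR 2a = 9e
05 XOR 78 = 7d
27 XOR 8f = a8
85 XOR c9 = 4c
c8 XOR bd = 75
5a XOR 7d = 27
65 XOR 92 = f7
2d XOR 97 = ba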